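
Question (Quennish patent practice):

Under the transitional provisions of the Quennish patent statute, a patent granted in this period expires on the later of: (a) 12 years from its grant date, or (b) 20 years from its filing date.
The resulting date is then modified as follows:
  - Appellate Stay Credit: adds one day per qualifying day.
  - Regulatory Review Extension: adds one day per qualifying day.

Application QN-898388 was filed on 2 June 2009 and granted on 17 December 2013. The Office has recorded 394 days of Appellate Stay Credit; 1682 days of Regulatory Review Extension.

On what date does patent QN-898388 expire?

(a) grant + 12 years → 17 December 2025.
(b) filing + 20 years → 2 June 2029.
Later of the two: 2 June 2029.
Appellate Stay Credit: +394 days → 1 July 2030.
Regulatory Review Extension: +1682 days → 7 February 2035.

2035-02-07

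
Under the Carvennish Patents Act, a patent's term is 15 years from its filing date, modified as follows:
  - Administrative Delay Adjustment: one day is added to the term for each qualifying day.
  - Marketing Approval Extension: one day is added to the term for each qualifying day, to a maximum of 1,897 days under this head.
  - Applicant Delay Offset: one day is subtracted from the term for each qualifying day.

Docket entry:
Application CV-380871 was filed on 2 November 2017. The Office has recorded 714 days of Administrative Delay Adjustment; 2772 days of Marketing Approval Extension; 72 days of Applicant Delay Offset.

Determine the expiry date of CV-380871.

Base term: filing date + 15 years → 2 November 2032.
Administrative Delay Adjustment: +714 days → 17 October 2034.
Marketing Approval Extension: 2772 days claimed exceeds the 1897-day cap, so +1897 days → 27 December 2039.
Applicant Delay Offset: −72 days → 16 October 2039.

2039-10-16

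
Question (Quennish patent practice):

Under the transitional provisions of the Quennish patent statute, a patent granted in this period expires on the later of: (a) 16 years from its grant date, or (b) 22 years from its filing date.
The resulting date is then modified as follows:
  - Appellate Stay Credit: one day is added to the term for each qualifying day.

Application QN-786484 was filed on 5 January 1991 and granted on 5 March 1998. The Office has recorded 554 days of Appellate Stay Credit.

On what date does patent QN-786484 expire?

September 10, 2015

(a) grant + 16 years → 5 March 2014.
(b) filing + 22 years → 5 January 2013.
Later of the two: 5 March 2014.
Appellate Stay Credit: +554 days → 10 September 2015.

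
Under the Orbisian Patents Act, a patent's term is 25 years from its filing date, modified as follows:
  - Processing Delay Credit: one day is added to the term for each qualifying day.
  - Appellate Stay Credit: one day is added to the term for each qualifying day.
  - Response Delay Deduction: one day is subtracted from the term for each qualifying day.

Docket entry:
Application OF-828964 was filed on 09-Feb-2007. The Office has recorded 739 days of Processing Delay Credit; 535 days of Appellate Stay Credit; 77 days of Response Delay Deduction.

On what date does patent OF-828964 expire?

May 21, 2035

Base term: filing date + 25 years → 9 February 2032.
Processing Delay Credit: +739 days → 17 February 2034.
Appellate Stay Credit: +535 days → 6 August 2035.
Response Delay Deduction: −77 days → 21 May 2035.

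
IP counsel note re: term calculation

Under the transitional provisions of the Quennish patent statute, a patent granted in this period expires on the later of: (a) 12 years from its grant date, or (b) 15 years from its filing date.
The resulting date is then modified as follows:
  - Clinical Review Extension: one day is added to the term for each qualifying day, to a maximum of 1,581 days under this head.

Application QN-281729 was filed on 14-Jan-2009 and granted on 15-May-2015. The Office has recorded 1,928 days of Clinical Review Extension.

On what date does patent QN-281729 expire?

September 12, 2031

(a) grant + 12 years → 15 May 2027.
(b) filing + 15 years → 14 January 2024.
Later of the two: 15 May 2027.
Clinical Review Extension: 1928 days claimed exceeds the 1581-day cap, so +1581 days → 12 September 2031.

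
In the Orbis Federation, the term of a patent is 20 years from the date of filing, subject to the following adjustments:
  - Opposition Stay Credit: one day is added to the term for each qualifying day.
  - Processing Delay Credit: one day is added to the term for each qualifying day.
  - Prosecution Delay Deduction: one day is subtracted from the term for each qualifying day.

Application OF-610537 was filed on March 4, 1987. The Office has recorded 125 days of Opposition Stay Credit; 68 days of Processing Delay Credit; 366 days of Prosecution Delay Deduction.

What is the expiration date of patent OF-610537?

Base term: filing date + 20 years → 4 March 2007.
Opposition Stay Credit: +125 days → 7 July 2007.
Processing Delay Credit: +68 days → 13 September 2007.
Prosecution Delay Deduction: −366 days → 12 September 2006.

2006-09-12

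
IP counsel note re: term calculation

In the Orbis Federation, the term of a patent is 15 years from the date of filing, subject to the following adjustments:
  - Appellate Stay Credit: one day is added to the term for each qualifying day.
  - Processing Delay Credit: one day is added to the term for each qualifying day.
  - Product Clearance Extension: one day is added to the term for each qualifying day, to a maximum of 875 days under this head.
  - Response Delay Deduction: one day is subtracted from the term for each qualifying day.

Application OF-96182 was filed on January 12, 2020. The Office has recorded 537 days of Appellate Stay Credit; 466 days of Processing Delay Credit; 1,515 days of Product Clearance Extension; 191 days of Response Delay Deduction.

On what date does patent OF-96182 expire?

Base term: filing date + 15 years → 12 January 2035.
Appellate Stay Credit: +537 days → 2 July 2036.
Processing Delay Credit: +466 days → 11 October 2037.
Product Clearance Extension: 1515 days claimed exceeds the 875-day cap, so +875 days → 4 March 2040.
Response Delay Deduction: −191 days → 26 August 2039.

2039-08-26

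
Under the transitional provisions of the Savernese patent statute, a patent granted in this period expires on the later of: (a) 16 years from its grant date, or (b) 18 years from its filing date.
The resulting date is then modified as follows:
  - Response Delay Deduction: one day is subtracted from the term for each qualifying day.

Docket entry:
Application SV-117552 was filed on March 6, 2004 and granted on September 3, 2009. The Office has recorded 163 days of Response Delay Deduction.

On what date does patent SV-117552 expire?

March 24, 2025

(a) grant + 16 years → 3 September 2025.
(b) filing + 18 years → 6 March 2022.
Later of the two: 3 September 2025.
Response Delay Deduction: −163 days → 24 March 2025.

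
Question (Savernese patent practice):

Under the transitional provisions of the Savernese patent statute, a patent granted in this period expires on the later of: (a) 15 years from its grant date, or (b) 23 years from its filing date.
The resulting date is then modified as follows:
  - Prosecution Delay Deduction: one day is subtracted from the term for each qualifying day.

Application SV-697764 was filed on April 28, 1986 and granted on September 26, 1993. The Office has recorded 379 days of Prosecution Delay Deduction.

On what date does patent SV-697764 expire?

April 14, 2008

(a) grant + 15 years → 26 September 2008.
(b) filing + 23 years → 28 April 2009.
Later of the two: 28 April 2009.
Prosecution Delay Deduction: −379 days → 14 April 2008.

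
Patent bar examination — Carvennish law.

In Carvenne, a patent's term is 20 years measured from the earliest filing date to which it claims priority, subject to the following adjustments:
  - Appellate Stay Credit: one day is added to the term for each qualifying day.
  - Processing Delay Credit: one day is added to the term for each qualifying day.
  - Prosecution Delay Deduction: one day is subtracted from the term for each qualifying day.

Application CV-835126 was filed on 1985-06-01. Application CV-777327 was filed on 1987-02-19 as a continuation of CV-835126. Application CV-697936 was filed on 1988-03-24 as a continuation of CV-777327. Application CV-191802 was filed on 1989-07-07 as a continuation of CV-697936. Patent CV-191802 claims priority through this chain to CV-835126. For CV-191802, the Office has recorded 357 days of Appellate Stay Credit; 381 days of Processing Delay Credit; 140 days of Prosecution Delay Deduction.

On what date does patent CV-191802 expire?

Earliest priority filing: 1 June 1985.
Base term: 1 June 1985 + 20 years → 1 June 2005.
Appellate Stay Credit: +357 days → 24 May 2006.
Processing Delay Credit: +381 days → 9 June 2007.
Prosecution Delay Deduction: −140 days → 20 January 2007.

January 20, 2007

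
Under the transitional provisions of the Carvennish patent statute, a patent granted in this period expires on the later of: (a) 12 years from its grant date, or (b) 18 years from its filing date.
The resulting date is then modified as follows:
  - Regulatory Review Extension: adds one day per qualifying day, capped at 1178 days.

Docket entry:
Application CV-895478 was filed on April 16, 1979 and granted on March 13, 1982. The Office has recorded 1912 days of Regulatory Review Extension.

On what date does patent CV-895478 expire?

(a) grant + 12 years → 13 March 1994.
(b) filing + 18 years → 16 April 1997.
Later of the two: 16 April 1997.
Regulatory Review Extension: 1912 days claimed exceeds the 1178-day cap, so +1178 days → 7 July 2000.

2000-07-07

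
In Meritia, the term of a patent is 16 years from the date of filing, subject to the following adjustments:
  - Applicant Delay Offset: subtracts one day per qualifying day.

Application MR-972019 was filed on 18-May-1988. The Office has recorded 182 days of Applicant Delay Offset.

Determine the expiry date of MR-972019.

2003-11-18

Base term: filing date + 16 years → 18 May 2004.
Applicant Delay Offset: −182 days → 18 November 2003.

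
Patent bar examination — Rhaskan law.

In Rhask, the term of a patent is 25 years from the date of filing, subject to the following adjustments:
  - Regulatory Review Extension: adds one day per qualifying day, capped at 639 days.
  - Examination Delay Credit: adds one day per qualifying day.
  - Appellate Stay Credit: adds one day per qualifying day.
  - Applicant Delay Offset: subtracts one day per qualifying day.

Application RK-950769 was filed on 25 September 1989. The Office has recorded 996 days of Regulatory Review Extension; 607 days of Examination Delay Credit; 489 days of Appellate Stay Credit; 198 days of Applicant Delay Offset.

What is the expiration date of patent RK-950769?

2018-12-10

Base term: filing date + 25 years → 25 September 2014.
Regulatory Review Extension: 996 days claimed exceeds the 639-day cap, so +639 days → 25 June 2016.
Examination Delay Credit: +607 days → 22 February 2018.
Appellate Stay Credit: +489 days → 26 June 2019.
Applicant Delay Offset: −198 days → 10 December 2018.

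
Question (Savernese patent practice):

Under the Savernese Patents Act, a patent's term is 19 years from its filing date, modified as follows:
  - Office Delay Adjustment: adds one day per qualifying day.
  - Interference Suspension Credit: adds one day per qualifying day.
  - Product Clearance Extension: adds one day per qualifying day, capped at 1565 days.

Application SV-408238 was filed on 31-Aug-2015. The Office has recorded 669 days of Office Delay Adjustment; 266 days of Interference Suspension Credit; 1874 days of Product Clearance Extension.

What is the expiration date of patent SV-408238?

2041-07-05

Base term: filing date + 19 years → 31 August 2034.
Office Delay Adjustment: +669 days → 30 June 2036.
Interference Suspension Credit: +266 days → 23 March 2037.
Product Clearance Extension: 1874 days claimed exceeds the 1565-day cap, so +1565 days → 5 July 2041.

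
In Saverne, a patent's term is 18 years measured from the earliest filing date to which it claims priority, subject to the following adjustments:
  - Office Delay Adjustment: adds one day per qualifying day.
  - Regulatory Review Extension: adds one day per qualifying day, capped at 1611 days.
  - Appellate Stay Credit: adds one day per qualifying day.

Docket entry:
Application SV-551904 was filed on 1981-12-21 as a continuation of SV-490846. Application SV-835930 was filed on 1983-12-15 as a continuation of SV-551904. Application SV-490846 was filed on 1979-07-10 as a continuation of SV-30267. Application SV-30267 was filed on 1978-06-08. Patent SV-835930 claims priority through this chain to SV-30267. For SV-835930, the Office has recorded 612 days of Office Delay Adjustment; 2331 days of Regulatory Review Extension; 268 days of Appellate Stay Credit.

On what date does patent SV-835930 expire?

April 4, 2003

Earliest priority filing: 8 June 1978.
Base term: 8 June 1978 + 18 years → 8 June 1996.
Office Delay Adjustment: +612 days → 10 February 1998.
Regulatory Review Extension: 2331 days claimed exceeds the 1611-day cap, so +1611 days → 10 July 2002.
Appellate Stay Credit: +268 days → 4 April 2003.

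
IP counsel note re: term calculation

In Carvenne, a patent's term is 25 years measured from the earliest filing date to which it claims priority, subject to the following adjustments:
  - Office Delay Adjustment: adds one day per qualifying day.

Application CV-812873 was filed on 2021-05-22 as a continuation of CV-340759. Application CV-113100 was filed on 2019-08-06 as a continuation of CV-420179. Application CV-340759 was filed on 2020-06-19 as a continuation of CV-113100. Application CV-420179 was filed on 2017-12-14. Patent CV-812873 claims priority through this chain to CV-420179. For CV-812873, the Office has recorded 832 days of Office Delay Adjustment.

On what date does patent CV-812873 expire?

2045-03-25

Earliest priority filing: 14 December 2017.
Base term: 14 December 2017 + 25 years → 14 December 2042.
Office Delay Adjustment: +832 days → 25 March 2045.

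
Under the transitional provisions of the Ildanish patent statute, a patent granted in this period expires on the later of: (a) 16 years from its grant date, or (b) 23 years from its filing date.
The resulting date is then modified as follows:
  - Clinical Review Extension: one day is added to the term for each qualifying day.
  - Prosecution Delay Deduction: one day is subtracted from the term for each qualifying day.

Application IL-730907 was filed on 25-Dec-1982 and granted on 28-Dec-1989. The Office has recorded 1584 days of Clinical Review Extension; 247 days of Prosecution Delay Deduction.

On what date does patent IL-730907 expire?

(a) grant + 16 years → 28 December 2005.
(b) filing + 23 years → 25 December 2005.
Later of the two: 28 December 2005.
Clinical Review Extension: +1584 days → 30 April 2010.
Prosecution Delay Deduction: −247 days → 26 August 2009.

August 26, 2009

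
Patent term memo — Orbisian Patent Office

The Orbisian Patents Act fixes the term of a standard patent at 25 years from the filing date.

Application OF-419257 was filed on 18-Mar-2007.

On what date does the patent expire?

Filing date + 25 years → 18 March 2032.

2032-03-18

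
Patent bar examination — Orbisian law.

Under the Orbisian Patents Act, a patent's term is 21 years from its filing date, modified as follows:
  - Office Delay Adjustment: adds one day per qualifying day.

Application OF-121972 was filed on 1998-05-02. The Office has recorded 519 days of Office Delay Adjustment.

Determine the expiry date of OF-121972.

Base term: filing date + 21 years → 2 May 2019.
Office Delay Adjustment: +519 days → 2 October 2020.

October 2, 2020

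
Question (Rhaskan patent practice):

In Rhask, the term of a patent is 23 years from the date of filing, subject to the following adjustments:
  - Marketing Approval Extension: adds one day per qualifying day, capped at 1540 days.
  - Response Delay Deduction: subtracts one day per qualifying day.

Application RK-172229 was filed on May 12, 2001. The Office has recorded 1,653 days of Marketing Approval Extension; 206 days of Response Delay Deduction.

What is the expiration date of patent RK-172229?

Base term: filing date + 23 years → 12 May 2024.
Marketing Approval Extension: 1653 days claimed exceeds the 1540-day cap, so +1540 days → 30 July 2028.
Response Delay Deduction: −206 days → 6 January 2028.

January 6, 2028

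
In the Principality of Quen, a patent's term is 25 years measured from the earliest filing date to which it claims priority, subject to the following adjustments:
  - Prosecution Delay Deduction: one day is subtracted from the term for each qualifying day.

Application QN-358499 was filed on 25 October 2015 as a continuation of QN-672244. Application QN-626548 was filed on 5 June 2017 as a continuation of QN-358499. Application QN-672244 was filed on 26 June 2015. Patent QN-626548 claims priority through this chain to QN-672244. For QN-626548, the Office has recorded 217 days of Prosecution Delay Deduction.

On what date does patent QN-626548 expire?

Earliest priority filing: 26 June 2015.
Base term: 26 June 2015 + 25 years → 26 June 2040.
Prosecution Delay Deduction: −217 days → 22 November 2039.

November 22, 2039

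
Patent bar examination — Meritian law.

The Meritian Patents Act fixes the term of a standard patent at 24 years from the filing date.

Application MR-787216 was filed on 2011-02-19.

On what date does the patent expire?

February 19, 2035

Filing date + 24 years → 19 February 2035.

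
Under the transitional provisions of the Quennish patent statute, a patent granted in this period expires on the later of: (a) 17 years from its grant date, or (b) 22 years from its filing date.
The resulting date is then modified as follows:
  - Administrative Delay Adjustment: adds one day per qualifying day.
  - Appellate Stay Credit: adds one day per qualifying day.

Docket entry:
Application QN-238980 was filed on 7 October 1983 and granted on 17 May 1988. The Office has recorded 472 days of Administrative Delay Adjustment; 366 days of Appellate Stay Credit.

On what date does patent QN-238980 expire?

(a) grant + 17 years → 17 May 2005.
(b) filing + 22 years → 7 October 2005.
Later of the two: 7 October 2005.
Administrative Delay Adjustment: +472 days → 22 January 2007.
Appellate Stay Credit: +366 days → 23 January 2008.

2008-01-23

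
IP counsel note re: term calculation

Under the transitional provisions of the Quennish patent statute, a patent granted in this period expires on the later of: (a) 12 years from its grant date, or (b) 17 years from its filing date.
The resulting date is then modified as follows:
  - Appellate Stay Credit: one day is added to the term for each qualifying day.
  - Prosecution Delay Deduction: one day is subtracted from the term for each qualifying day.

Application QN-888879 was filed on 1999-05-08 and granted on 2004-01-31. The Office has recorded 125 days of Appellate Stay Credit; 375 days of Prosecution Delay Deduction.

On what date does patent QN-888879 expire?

(a) grant + 12 years → 31 January 2016.
(b) filing + 17 years → 8 May 2016.
Later of the two: 8 May 2016.
Appellate Stay Credit: +125 days → 10 September 2016.
Prosecution Delay Deduction: −375 days → 1 September 2015.

September 1, 2015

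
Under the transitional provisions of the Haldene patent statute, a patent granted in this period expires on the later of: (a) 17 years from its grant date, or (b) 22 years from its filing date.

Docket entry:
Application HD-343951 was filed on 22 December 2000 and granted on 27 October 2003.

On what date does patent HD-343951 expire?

December 22, 2022

(a) grant + 17 years → 27 October 2020.
(b) filing + 22 years → 22 December 2022.
Later of the two: 22 December 2022.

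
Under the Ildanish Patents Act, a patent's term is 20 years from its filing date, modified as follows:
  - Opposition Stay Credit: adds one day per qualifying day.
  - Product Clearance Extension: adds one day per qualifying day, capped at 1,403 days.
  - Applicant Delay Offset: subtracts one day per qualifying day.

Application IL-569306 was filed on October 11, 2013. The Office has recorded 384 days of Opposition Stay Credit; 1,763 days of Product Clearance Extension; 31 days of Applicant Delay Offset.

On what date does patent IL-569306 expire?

2038-08-02

Base term: filing date + 20 years → 11 October 2033.
Opposition Stay Credit: +384 days → 30 October 2034.
Product Clearance Extension: 1763 days claimed exceeds the 1403-day cap, so +1403 days → 2 September 2038.
Applicant Delay Offset: −31 days → 2 August 2038.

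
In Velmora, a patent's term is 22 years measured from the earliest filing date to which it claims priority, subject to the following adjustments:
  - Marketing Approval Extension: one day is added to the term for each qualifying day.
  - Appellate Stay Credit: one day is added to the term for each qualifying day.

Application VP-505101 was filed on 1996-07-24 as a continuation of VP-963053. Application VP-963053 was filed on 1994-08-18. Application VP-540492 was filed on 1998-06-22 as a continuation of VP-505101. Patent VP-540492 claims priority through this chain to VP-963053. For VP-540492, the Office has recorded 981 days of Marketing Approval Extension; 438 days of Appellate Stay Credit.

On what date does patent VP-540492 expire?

2020-07-07

Earliest priority filing: 18 August 1994.
Base term: 18 August 1994 + 22 years → 18 August 2016.
Marketing Approval Extension: +981 days → 26 April 2019.
Appellate Stay Credit: +438 days → 7 July 2020.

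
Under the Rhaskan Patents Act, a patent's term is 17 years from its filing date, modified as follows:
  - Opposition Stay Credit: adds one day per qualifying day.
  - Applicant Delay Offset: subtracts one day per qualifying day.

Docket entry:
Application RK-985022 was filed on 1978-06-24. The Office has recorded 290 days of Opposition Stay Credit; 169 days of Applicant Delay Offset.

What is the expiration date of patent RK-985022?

1995-10-23

Base term: filing date + 17 years → 24 June 1995.
Opposition Stay Credit: +290 days → 9 April 1996.
Applicant Delay Offset: −169 days → 23 October 1995.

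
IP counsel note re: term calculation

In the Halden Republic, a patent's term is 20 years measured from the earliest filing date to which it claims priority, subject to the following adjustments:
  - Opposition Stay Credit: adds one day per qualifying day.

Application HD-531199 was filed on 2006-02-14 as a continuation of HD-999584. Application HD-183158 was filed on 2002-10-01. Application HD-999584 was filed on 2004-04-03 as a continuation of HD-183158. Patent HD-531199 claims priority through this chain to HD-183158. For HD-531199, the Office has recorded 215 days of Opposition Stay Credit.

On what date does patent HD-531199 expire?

Earliest priority filing: 1 October 2002.
Base term: 1 October 2002 + 20 years → 1 October 2022.
Opposition Stay Credit: +215 days → 4 May 2023.

2023-05-04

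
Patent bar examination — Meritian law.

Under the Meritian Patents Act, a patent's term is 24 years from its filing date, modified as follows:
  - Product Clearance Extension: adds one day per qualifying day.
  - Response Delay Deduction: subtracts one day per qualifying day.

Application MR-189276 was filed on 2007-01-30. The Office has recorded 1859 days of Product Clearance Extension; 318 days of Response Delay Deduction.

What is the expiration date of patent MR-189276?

Base term: filing date + 24 years → 30 January 2031.
Product Clearance Extension: +1859 days → 3 March 2036.
Response Delay Deduction: −318 days → 20 April 2035.

April 20, 2035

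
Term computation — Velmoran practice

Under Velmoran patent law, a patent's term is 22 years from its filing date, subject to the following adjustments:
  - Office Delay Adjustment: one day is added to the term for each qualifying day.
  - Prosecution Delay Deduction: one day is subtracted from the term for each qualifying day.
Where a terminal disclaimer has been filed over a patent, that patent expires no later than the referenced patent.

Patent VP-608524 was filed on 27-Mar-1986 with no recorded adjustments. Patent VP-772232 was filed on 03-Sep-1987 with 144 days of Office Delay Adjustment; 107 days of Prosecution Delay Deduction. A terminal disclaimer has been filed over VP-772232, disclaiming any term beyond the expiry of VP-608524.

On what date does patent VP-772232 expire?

March 27, 2008

Natural term of VP-772232:
  Base: filing + 22 years → 3 September 2009.
  Office Delay Adjustment: +144 days → 25 January 2010.
  Prosecution Delay Deduction: −107 days → 10 October 2009.
Expiry of referenced patent VP-608524:
  Base: filing + 22 years → 27 March 2008.
Terminal disclaimer: VP-772232 expires on the earlier of 10 October 2009 and 27 March 2008.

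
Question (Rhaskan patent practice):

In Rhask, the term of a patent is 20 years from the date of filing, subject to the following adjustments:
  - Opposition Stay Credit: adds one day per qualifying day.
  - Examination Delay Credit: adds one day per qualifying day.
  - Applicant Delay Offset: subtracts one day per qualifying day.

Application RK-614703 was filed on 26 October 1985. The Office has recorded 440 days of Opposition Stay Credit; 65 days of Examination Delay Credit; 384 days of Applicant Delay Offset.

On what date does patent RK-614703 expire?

February 24, 2006

Base term: filing date + 20 years → 26 October 2005.
Opposition Stay Credit: +440 days → 9 January 2007.
Examination Delay Credit: +65 days → 15 March 2007.
Applicant Delay Offset: −384 days → 24 February 2006.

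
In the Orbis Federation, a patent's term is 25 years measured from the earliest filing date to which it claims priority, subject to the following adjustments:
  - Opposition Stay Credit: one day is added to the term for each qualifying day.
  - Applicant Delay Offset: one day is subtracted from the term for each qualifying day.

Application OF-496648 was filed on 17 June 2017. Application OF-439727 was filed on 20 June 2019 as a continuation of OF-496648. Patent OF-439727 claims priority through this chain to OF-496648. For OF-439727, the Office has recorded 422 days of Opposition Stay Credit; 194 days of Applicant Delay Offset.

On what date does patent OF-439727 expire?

2043-01-31

Earliest priority filing: 17 June 2017.
Base term: 17 June 2017 + 25 years → 17 June 2042.
Opposition Stay Credit: +422 days → 13 August 2043.
Applicant Delay Offset: −194 days → 31 January 2043.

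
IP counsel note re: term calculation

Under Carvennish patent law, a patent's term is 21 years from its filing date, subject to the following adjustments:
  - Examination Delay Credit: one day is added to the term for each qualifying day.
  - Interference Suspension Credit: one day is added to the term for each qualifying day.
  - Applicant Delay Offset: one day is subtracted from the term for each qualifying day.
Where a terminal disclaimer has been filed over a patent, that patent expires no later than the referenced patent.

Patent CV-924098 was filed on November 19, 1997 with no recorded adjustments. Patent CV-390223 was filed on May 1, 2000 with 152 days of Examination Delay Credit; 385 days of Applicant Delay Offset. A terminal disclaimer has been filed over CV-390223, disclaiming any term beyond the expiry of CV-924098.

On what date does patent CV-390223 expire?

2018-11-19

Natural term of CV-390223:
  Base: filing + 21 years → 1 May 2021.
  Examination Delay Credit: +152 days → 30 September 2021.
  Applicant Delay Offset: −385 days → 10 September 2020.
Expiry of referenced patent CV-924098:
  Base: filing + 21 years → 19 November 2018.
Terminal disclaimer: CV-390223 expires on the earlier of 10 September 2020 and 19 November 2018.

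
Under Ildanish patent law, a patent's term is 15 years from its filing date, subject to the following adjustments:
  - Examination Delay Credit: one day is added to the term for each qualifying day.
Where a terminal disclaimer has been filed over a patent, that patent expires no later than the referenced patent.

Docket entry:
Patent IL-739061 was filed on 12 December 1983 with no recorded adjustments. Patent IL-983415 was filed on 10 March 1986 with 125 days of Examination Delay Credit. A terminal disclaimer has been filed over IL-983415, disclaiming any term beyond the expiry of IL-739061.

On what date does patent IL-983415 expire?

Natural term of IL-983415:
  Base: filing + 15 years → 10 March 2001.
  Examination Delay Credit: +125 days → 13 July 2001.
Expiry of referenced patent IL-739061:
  Base: filing + 15 years → 12 December 1998.
Terminal disclaimer: IL-983415 expires on the earlier of 13 July 2001 and 12 December 1998.

December 12, 1998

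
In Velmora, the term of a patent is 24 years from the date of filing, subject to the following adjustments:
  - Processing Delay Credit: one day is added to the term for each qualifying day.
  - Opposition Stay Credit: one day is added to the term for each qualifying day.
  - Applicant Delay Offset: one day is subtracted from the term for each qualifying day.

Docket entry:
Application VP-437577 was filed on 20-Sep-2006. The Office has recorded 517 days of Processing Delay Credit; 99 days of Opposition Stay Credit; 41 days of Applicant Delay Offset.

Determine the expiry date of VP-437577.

Base term: filing date + 24 years → 20 September 2030.
Processing Delay Credit: +517 days → 19 February 2032.
Opposition Stay Credit: +99 days → 28 May 2032.
Applicant Delay Offset: −41 days → 17 April 2032.

2032-04-17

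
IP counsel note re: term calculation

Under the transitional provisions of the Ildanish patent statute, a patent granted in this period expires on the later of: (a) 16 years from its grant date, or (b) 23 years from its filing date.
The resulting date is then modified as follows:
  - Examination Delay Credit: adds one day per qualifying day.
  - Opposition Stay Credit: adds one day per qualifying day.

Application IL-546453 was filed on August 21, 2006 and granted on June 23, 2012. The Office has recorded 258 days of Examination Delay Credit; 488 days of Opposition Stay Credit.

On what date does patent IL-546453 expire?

September 6, 2031

(a) grant + 16 years → 23 June 2028.
(b) filing + 23 years → 21 August 2029.
Later of the two: 21 August 2029.
Examination Delay Credit: +258 days → 6 May 2030.
Opposition Stay Credit: +488 days → 6 September 2031.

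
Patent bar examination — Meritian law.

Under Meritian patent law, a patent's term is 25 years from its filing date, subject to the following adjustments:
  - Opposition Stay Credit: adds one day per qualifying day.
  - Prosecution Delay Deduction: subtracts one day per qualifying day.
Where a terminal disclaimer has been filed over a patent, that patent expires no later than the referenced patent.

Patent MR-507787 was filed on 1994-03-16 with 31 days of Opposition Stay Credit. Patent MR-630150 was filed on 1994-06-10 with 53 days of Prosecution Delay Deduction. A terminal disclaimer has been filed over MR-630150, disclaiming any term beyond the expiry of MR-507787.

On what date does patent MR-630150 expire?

Natural term of MR-630150:
  Base: filing + 25 years → 10 June 2019.
  Prosecution Delay Deduction: −53 days → 18 April 2019.
Expiry of referenced patent MR-507787:
  Base: filing + 25 years → 16 March 2019.
  Opposition Stay Credit: +31 days → 16 April 2019.
Terminal disclaimer: MR-630150 expires on the earlier of 18 April 2019 and 16 April 2019.

2019-04-16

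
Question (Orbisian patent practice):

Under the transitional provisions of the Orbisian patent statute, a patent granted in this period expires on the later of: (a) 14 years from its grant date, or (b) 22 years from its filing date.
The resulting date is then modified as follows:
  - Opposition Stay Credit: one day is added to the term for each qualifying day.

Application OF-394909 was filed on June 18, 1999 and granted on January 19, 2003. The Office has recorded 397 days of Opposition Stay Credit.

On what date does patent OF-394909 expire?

(a) grant + 14 years → 19 January 2017.
(b) filing + 22 years → 18 June 2021.
Later of the two: 18 June 2021.
Opposition Stay Credit: +397 days → 20 July 2022.

July 20, 2022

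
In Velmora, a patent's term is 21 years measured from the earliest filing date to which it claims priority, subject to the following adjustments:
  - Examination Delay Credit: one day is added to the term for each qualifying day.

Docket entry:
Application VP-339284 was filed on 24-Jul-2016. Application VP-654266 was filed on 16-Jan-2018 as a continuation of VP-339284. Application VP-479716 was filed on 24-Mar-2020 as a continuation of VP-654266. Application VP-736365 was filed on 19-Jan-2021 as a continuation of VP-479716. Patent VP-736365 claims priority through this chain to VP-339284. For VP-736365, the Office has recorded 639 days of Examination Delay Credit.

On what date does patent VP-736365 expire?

2039-04-24

Earliest priority filing: 24 July 2016.
Base term: 24 July 2016 + 21 years → 24 July 2037.
Examination Delay Credit: +639 days → 24 April 2039.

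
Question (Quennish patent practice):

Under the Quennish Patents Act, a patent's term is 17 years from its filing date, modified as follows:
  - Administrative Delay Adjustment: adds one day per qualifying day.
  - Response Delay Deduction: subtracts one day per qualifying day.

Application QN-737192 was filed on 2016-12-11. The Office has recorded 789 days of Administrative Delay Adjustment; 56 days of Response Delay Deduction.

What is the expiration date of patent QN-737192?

Base term: filing date + 17 years → 11 December 2033.
Administrative Delay Adjustment: +789 days → 8 February 2036.
Response Delay Deduction: −56 days → 14 December 2035.

2035-12-14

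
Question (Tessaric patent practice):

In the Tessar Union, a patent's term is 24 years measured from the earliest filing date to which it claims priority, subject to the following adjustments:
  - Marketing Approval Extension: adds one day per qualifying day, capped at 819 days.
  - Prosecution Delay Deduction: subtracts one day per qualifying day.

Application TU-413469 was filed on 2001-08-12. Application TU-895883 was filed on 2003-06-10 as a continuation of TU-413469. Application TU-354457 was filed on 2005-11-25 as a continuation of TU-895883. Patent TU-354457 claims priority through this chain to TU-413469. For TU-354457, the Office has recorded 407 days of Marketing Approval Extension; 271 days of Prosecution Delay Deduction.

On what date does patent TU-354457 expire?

December 26, 2025

Earliest priority filing: 12 August 2001.
Base term: 12 August 2001 + 24 years → 12 August 2025.
Marketing Approval Extension: 407 days (within the 819-day cap) → +407 days → 23 September 2026.
Prosecution Delay Deduction: −271 days → 26 December 2025.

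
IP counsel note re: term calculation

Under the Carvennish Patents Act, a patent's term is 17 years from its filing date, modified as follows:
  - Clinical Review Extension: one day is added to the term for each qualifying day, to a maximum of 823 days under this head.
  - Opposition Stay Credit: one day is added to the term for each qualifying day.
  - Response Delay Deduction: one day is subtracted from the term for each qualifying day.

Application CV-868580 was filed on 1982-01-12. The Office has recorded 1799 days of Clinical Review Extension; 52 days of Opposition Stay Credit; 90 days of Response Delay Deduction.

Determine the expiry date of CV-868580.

Base term: filing date + 17 years → 12 January 1999.
Clinical Review Extension: 1799 days claimed exceeds the 823-day cap, so +823 days → 14 April 2001.
Opposition Stay Credit: +52 days → 5 June 2001.
Response Delay Deduction: −90 days → 7 March 2001.

2001-03-07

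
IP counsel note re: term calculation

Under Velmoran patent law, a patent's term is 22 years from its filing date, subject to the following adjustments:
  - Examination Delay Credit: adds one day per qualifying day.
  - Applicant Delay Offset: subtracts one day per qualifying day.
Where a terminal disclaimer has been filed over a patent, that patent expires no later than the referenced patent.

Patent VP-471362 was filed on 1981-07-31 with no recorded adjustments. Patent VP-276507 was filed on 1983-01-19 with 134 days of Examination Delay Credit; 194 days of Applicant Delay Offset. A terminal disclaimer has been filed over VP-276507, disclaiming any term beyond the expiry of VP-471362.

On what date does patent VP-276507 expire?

Natural term of VP-276507:
  Base: filing + 22 years → 19 January 2005.
  Examination Delay Credit: +134 days → 2 June 2005.
  Applicant Delay Offset: −194 days → 20 November 2004.
Expiry of referenced patent VP-471362:
  Base: filing + 22 years → 31 July 2003.
Terminal disclaimer: VP-276507 expires on the earlier of 20 November 2004 and 31 July 2003.

2003-07-31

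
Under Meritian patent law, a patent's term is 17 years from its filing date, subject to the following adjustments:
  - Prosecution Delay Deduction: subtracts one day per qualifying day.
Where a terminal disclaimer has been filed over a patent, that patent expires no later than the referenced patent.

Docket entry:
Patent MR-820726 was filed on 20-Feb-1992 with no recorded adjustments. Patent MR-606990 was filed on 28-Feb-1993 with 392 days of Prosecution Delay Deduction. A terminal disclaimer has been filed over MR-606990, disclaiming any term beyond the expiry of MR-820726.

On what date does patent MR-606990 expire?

2009-02-01

Natural term of MR-606990:
  Base: filing + 17 years → 28 February 2010.
  Prosecution Delay Deduction: −392 days → 1 February 2009.
Expiry of referenced patent MR-820726:
  Base: filing + 17 years → 20 February 2009.
Terminal disclaimer: MR-606990 expires on the earlier of 1 February 2009 and 20 February 2009.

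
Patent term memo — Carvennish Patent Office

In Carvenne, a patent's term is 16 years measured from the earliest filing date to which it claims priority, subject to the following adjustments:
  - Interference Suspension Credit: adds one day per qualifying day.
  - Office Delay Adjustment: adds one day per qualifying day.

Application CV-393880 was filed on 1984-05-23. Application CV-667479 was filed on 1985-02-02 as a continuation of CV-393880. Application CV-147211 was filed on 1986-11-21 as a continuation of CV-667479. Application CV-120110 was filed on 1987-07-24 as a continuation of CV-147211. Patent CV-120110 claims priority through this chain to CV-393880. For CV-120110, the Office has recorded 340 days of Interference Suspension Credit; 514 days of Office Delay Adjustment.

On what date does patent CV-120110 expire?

Earliest priority filing: 23 May 1984.
Base term: 23 May 1984 + 16 years → 23 May 2000.
Interference Suspension Credit: +340 days → 28 April 2001.
Office Delay Adjustment: +514 days → 24 September 2002.

2002-09-24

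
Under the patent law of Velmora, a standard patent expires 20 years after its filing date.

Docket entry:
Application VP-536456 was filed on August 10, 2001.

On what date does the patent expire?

Filing date + 20 years → 10 August 2021.

2021-08-10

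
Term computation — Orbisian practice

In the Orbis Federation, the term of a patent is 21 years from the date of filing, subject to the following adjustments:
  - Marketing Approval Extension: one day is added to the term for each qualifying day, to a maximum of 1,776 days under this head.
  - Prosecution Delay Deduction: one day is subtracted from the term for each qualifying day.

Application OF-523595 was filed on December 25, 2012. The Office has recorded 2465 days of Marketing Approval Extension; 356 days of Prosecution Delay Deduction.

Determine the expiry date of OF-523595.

2037-11-14

Base term: filing date + 21 years → 25 December 2033.
Marketing Approval Extension: 2465 days claimed exceeds the 1776-day cap, so +1776 days → 5 November 2038.
Prosecution Delay Deduction: −356 days → 14 November 2037.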